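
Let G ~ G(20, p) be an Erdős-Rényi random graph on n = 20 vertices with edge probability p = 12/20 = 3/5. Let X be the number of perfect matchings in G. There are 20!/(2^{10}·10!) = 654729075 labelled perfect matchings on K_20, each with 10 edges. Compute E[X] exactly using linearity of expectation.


K_20 has 20!/(2^{10}·10!) = 654729075 labelled perfect matchings.
For each such perfect matching H, let X_H = 1 if all 10 edges of H are present in G. Then P[X_H = 1] = p^{10} = (3/5)^{10} = 59049/9765625.
By linearity of expectation: E[X] = Σ_H E[X_H] = 654729075 · p^{10} = 654729075 · 59049/9765625 = 1546443885987/390625.
Numerically: E[X] ≈ 3.9589e+06.

E[X] = 654729075 · (3/5)^{10} = 1546443885987/390625 ≈ 3.9589e+06.


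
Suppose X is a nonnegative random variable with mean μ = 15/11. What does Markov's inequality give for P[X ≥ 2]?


μ = E[X] = 15/11, a = 2.
Markov: P[X ≥ 2] ≤ μ/a = (15/11)/2 = 15/22.
Numerically: ≈ 0.6818.
(Since a = 2 > μ = 1.3636, the bound 15/22 is < 1 and informative.)

P[X ≥ 2] ≤ 15/22 ≈ 0.6818.


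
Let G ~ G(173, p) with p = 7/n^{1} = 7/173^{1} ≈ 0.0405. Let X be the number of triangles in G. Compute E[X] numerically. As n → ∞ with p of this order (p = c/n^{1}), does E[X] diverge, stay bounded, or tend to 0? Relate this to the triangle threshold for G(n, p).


Number of potential triangles: C(173, 3) = 848046.
Each occurs with probability p³ ≈ (0.0405)³ ≈ 6.62454e-05.
By linearity: E[X] = C(173, 3)·p³ ≈ 848046 · 6.62454e-05 ≈ 56.179.
Here α = 1, so p = 7/n is exactly at the triangle threshold p ~ 1/n. Asymptotically E[X] → c³/6 = 7³/6 = 343/6 ≈ 57.167, a bounded constant. In this regime the triangle count is asymptotically Poisson(c³/6).

E[X] ≈ 56.179; in regime p = Θ(1/n^{1}) E[X] stays bounded (at the triangle threshold p ~ 1/n).


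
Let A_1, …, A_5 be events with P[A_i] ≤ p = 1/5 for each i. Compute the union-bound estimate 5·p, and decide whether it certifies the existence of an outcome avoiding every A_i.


Union bound: P[∪_{i=1}^{5} A_i] ≤ Σ_i P[A_i] ≤ 5·p = 5·(1/5) = 1.
Numerically: 1 ≈ 1.000.
Is 1 < 1? NO.
Since the bound 1 is ≥ 1, the union bound is uninformative here; it does NOT by itself certify existence.

5·p = 1 ≈ 1.000; existence NOT certified by the union bound.


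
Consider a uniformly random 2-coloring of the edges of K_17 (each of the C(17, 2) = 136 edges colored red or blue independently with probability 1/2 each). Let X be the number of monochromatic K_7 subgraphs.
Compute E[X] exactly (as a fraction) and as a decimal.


Let X = Σ_S X_S over the C(17, 7) = 19448 subsets S of size 7, where X_S = 1 if the K_7 on S is monochromatic.
For a fixed S, the K_7 on S has C(7, 2) = 21 edges. P[all 21 edges red] = (1/2)^21, and likewise for blue, so P[monochromatic] = 2·(1/2)^21 = 2^{1 − 21} = 1/1048576.
Summing: E[X] = C(17, 7) · 2^{1 − 21} = 19448 · 1/1048576 = 2431/131072.
Numerically: E[X] ≈ 0.018547.

E[X] = C(17,7)·2^(1−C(7,2)) = 2431/131072 ≈ 0.018547.


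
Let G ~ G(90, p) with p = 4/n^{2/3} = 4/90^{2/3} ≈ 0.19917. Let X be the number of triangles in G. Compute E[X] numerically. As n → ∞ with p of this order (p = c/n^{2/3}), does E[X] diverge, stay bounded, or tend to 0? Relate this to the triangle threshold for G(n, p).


Number of potential triangles: C(90, 3) = 117480.
Each occurs with probability p³ ≈ (0.19917)³ ≈ 7.9012346e-03.
By linearity: E[X] = C(90, 3)·p³ ≈ 117480 · 7.9012346e-03 ≈ 928.23704.
Since α = 2/3 < 1, p = c/n^{2/3} ≫ 1/n is above the triangle threshold p ~ 1/n. Asymptotically E[X] ~ (c³/6)·n^{3(1−α)} = (4³/6)·n^{1} → ∞; triangles are abundant w.h.p.

E[X] ≈ 928.23704; in regime p = Θ(1/n^{2/3}) E[X] diverges (above the triangle threshold p ~ 1/n).


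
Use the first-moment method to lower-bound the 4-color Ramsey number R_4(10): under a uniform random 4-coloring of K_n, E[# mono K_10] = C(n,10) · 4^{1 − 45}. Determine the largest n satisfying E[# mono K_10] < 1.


We need C(n, 10) · 4^{1 − 45} < 1, i.e. C(n, 10) < 4^{45 − 1} = 309485009821345068724781056.
Check values of n near the boundary:
  n = 2022: C(2022, 10) = 307870445231474093395937796; 307870445231474093395937796 < 309485009821345068724781056? YES
  n = 2023: C(2023, 10) = 309399856285778485315440716; 309399856285778485315440716 < 309485009821345068724781056? YES
  n = 2024: C(2024, 10) = 310936101848269937576192656; 310936101848269937576192656 < 309485009821345068724781056? NO
  n = 2025: C(2025, 10) = 312479209053472269772600560; 312479209053472269772600560 < 309485009821345068724781056? NO
The largest n with C(n, 10) < 309485009821345068724781056 is n = 2023 (where E[X] = 77349964071444621328860179/77371252455336267181195264 ≈ 0.99972). Hence R_4(10) > 2023, i.e. R_4(10) ≥ 2024.

Largest n = 2023; hence R_4(10) > 2023.


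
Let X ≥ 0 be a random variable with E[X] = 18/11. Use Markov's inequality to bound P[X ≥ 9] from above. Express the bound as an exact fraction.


μ = E[X] = 18/11, a = 9.
Markov: P[X ≥ 9] ≤ μ/a = (18/11)/9 = 2/11.
Numerically: ≈ 0.18182.
(Since a = 9 > μ = 1.63636, the bound 2/11 is < 1 and informative.)

P[X ≥ 9] ≤ 2/11 ≈ 0.18182.


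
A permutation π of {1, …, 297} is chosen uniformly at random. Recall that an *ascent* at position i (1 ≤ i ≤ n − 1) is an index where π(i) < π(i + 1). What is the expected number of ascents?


Write X = Σ X_I over i = 1, …, 296, with X_I the indicator of one ascent.
There are 296 indicators.
For each fixed i, the pair (π(i), π(i+1)) is a uniformly random ordered pair of distinct values from {1, …, 297}; by symmetry P[π(i) < π(i+1)] = 1/2.
By linearity: E[X] = 296 · (1/2) = (297 − 1) · (1/2) = 148 ≈ 148.0000.

E[X] = 148 = 148.0000.


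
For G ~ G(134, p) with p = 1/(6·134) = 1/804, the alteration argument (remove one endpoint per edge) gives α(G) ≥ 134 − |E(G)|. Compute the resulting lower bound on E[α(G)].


E[|E(G)|] = C(134, 2)·p = 8911 · (1/804) = 133/12.
E[α(G)] ≥ n − E[|E(G)|] = 134 − 133/12 = 1475/12.
Numerically: ≈ 122.91667.
(This is only a lower bound; the true E[α(G)] may be larger.)

E[α(G)] ≥ 1475/12 ≈ 122.91667.


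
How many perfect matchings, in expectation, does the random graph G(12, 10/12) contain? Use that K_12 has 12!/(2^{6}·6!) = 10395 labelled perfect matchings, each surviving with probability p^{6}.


K_12 has 12!/(2^{6}·6!) = 10395 labelled perfect matchings.
For each such perfect matching H, let X_H = 1 if all 6 edges of H are present in G. Then P[X_H = 1] = p^{6} = (5/6)^{6} = 15625/46656.
By linearity of expectation: E[X] = Σ_H E[X_H] = 10395 · p^{6} = 10395 · 15625/46656 = 6015625/1728.
Numerically: E[X] ≈ 3.48e+03.

E[X] = 10395 · (5/6)^{6} = 6015625/1728 ≈ 3.48e+03.


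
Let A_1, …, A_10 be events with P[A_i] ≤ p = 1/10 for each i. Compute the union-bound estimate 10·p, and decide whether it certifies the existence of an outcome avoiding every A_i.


Union bound: P[∪_{i=1}^{10} A_i] ≤ Σ_i P[A_i] ≤ 10·p = 10·(1/10) = 1.
Numerically: 1 ≈ 1.000000.
Is 1 < 1? NO.
Since the bound 1 is ≥ 1, the union bound is uninformative here; it does NOT by itself certify existence.

10·p = 1 ≈ 1.000000; existence NOT certified by the union bound.


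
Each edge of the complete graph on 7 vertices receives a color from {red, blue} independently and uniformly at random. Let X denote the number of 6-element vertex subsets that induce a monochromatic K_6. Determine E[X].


Let X = Σ_S X_S over the C(7, 6) = 7 subsets S of size 6, where X_S = 1 if the K_6 on S is monochromatic.
For a fixed S, the K_6 on S has C(6, 2) = 15 edges. P[all 15 edges red] = (1/2)^15, and likewise for blue, so P[monochromatic] = 2·(1/2)^15 = 2^{1 − 15} = 1/16384.
Summing: E[X] = C(7, 6) · 2^{1 − 15} = 7 · 1/16384 = 7/16384.
Numerically: E[X] ≈ 0.0004.

E[X] = C(7,6)·2^(1−C(6,2)) = 7/16384 ≈ 0.0004.


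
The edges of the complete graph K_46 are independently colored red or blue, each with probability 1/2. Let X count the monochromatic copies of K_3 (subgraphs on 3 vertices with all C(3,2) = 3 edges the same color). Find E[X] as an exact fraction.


Let X = Σ_S X_S over the C(46, 3) = 15180 subsets S of size 3, where X_S = 1 if the K_3 on S is monochromatic.
For a fixed S, the K_3 on S has C(3, 2) = 3 edges. P[all 3 edges red] = (1/2)^3, and likewise for blue, so P[monochromatic] = 2·(1/2)^3 = 2^{1 − 3} = 1/4.
By linearity: E[X] = C(46, 3) · 2^{1 − 3} = 15180 · 1/4 = 3795.
Numerically: E[X] ≈ 3795.000.

E[X] = C(46,3)·2^(1−C(3,2)) = 3795 ≈ 3795.000.


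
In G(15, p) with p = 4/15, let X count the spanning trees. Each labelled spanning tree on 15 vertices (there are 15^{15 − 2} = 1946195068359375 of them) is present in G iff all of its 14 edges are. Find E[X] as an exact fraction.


K_15 has 15^{15 − 2} = 1946195068359375 labelled spanning trees.
For each such spanning tree H, let X_H = 1 if all 14 edges of H are present in G. Then P[X_H = 1] = p^{14} = (4/15)^{14} = 268435456/29192926025390625.
By linearity of expectation: E[X] = Σ_H E[X_H] = 1946195068359375 · p^{14} = 1946195068359375 · 268435456/29192926025390625 = 268435456/15.
Numerically: E[X] ≈ 1.7896e+07.

E[X] = 1946195068359375 · (4/15)^{14} = 268435456/15 ≈ 1.7896e+07.


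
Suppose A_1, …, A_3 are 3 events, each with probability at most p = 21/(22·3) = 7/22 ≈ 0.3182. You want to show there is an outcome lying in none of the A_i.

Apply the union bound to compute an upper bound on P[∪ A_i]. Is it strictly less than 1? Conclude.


Union bound: P[∪_{i=1}^{3} A_i] ≤ Σ_i P[A_i] ≤ 3·p = 3·(7/22) = 21/22.
Numerically: 21/22 ≈ 0.9545.
Is 21/22 < 1? YES.
Since P[∪ A_i] ≤ 21/22 < 1, the complement has P[∩ A_i^c] ≥ 1 − 21/22 = 1/22 > 0, so some outcome avoids every A_i.

3·p = 21/22 ≈ 0.9545; existence CERTIFIED by the union bound.


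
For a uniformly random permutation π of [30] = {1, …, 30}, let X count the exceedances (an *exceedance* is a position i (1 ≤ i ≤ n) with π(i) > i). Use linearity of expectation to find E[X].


Write X = Σ_{i=1}^{30} X_i, where X_i = 1_{π(i) > i}.
For each fixed i, π(i) is uniform over {1, …, 30} (marginal of a uniform permutation), so P[π(i) > i] = (n − i)/n. Summing: Σ_{i=1}^{30} (n − i)/n = (0 + 1 + … + 29)/30 = 30(30 − 1)/(2·30) = (30 − 1)/2.
Hence E[X] = Σ_{i=1}^{30} (30 − i)/30 = 29/2 ≈ 14.500.

E[X] = 29/2 = 14.500.


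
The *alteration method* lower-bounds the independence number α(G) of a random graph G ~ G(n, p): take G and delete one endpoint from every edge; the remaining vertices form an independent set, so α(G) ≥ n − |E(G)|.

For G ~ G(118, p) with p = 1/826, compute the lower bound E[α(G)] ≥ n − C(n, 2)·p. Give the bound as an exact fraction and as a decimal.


E[|E(G)|] = C(118, 2)·p = 6903 · (1/826) = 117/14.
E[α(G)] ≥ n − E[|E(G)|] = 118 − 117/14 = 1535/14.
Numerically: ≈ 109.643.
(This is only a lower bound; the true E[α(G)] may be larger.)

E[α(G)] ≥ 1535/14 ≈ 109.643.


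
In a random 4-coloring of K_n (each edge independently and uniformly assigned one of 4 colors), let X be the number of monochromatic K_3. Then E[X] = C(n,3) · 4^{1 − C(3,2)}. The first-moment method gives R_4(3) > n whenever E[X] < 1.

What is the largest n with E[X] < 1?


We need C(n, 3) · 4^{1 − 3} < 1, i.e. C(n, 3) < 4^{3 − 1} = 16.
Check values of n near the boundary:
  n = 3: C(3, 3) = 1; 1 < 16? YES
  n = 4: C(4, 3) = 4; 4 < 16? YES
  n = 5: C(5, 3) = 10; 10 < 16? YES
  n = 6: C(6, 3) = 20; 20 < 16? NO
  n = 7: C(7, 3) = 35; 35 < 16? NO
The largest n with C(n, 3) < 16 is n = 5 (where E[X] = 5/8 ≈ 0.625). Hence R_4(3) > 5, i.e. R_4(3) ≥ 6.

Largest n = 5; hence R_4(3) > 5.


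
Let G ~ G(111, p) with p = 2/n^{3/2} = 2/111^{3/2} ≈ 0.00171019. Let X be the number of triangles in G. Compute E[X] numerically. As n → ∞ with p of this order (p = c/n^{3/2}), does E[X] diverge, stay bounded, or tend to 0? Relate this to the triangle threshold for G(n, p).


Number of potential triangles: C(111, 3) = 221815.
Each occurs with probability p³ ≈ (0.00171019)³ ≈ 5.00191817e-09.
By linearity: E[X] = C(111, 3)·p³ ≈ 221815 · 5.00191817e-09 ≈ 0.001110.
Since α = 3/2 > 1, p = c/n^{3/2} = o(1/n) is below the triangle threshold p ~ 1/n. Asymptotically E[X] ~ (c³/6)·n^{3(1−α)} = (2³/6)·n^{-1.5} → 0, so by Markov's inequality G has no triangles w.h.p.

E[X] ≈ 0.001110; in regime p = Θ(1/n^{3/2}) E[X] tends to 0 (below the triangle threshold p ~ 1/n).


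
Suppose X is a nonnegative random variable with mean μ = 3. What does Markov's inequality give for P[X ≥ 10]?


μ = E[X] = 3, a = 10.
Markov: P[X ≥ 10] ≤ μ/a = (3)/10 = 3/10.
Numerically: ≈ 0.300000.
(Since a = 10 > μ = 3.000000, the bound 3/10 is < 1 and informative.)

P[X ≥ 10] ≤ 3/10 ≈ 0.300000.


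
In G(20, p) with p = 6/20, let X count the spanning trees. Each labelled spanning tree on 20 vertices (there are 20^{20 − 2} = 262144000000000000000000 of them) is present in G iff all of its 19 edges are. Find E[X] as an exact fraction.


K_20 has 20^{20 − 2} = 262144000000000000000000 labelled spanning trees.
For each such spanning tree H, let X_H = 1 if all 19 edges of H are present in G. Then P[X_H = 1] = p^{19} = (3/10)^{19} = 1162261467/10000000000000000000.
By linearity: E[X] = Σ_H E[X_H] = 262144000000000000000000 · p^{19} = 262144000000000000000000 · 1162261467/10000000000000000000 = 152339935002624/5.
Numerically: E[X] ≈ 3.05e+13.

E[X] = 262144000000000000000000 · (3/10)^{19} = 152339935002624/5 ≈ 3.05e+13.


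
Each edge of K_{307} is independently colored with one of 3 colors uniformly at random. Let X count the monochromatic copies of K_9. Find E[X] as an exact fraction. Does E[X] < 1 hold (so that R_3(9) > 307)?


E[X] = C(307, 9) · 3^{1 − 36} = 59303278327292350 · 3^{−35} = 59303278327292350/50031545098999707.
As a reduced fraction: E[X] = 59303278327292350/50031545098999707 ≈ 1.1853.
Is E[X] < 1? NO.
Since E[X] ≥ 1, the first-moment bound is inconclusive at n = 307; it does NOT by itself certify R_3(9) > 307.

E[X] = 59303278327292350/50031545098999707 ≈ 1.1853; E[X] ≥ 1; first-moment method inconclusive here.


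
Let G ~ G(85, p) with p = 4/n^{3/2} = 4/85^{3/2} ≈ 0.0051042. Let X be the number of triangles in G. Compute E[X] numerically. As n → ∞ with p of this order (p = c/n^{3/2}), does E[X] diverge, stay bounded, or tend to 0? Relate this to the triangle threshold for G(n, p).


Number of potential triangles: C(85, 3) = 98770.
Each occurs with probability p³ ≈ (0.0051042)³ ≈ 1.3298260e-07.
By linearity: E[X] = C(85, 3)·p³ ≈ 98770 · 1.3298260e-07 ≈ 0.01313.
Since α = 3/2 > 1, p = c/n^{3/2} = o(1/n) is below the triangle threshold p ~ 1/n. Asymptotically E[X] ~ (c³/6)·n^{3(1−α)} = (4³/6)·n^{-1.5} → 0, so by Markov's inequality G has no triangles w.h.p.

E[X] ≈ 0.01313; in regime p = Θ(1/n^{3/2}) E[X] tends to 0 (below the triangle threshold p ~ 1/n).


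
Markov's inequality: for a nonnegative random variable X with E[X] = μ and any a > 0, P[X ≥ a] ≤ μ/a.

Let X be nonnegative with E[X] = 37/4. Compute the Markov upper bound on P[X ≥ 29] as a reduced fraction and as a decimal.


μ = E[X] = 37/4, a = 29.
Markov: P[X ≥ 29] ≤ μ/a = (37/4)/29 = 37/116.
Numerically: ≈ 0.31897.
(Since a = 29 > μ = 9.25000, the bound 37/116 is < 1 and informative.)

P[X ≥ 29] ≤ 37/116 ≈ 0.31897.


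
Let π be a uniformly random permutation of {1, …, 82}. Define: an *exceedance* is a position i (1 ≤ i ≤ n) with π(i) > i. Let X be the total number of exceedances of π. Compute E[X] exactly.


Write X = Σ_{i=1}^{82} X_i, where X_i = 1_{π(i) > i}.
For each fixed i, π(i) is uniform over {1, …, 82} (marginal of a uniform permutation), so P[π(i) > i] = (n − i)/n. Summing: Σ_{i=1}^{82} (n − i)/n = (0 + 1 + … + 81)/82 = 82(82 − 1)/(2·82) = (82 − 1)/2.
Hence E[X] = Σ_{i=1}^{82} (82 − i)/82 = 81/2 ≈ 40.500.

E[X] = 81/2 = 40.500.


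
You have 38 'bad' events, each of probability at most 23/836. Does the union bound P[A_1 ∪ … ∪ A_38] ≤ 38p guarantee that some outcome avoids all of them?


Union bound: P[∪_{i=1}^{38} A_i] ≤ Σ_i P[A_i] ≤ 38·p = 38·(23/836) = 23/22.
Numerically: 23/22 ≈ 1.04545.
Is 23/22 < 1? NO.
Since the bound 23/22 is ≥ 1, the union bound is uninformative here; it does NOT by itself certify existence.

38·p = 23/22 ≈ 1.04545; existence NOT certified by the union bound.


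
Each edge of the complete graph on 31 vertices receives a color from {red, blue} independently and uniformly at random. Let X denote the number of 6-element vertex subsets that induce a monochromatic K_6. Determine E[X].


Let X = Σ_S X_S over the C(31, 6) = 736281 subsets S of size 6, where X_S = 1 if the K_6 on S is monochromatic.
For a fixed S, the K_6 on S has C(6, 2) = 15 edges. P[all 15 edges red] = (1/2)^15, and likewise for blue, so P[monochromatic] = 2·(1/2)^15 = 2^{1 − 15} = 1/16384.
Summing: E[X] = C(31, 6) · 2^{1 − 15} = 736281 · 1/16384 = 736281/16384.
Numerically: E[X] ≈ 44.939026.

E[X] = C(31,6)·2^(1−C(6,2)) = 736281/16384 ≈ 44.939026.


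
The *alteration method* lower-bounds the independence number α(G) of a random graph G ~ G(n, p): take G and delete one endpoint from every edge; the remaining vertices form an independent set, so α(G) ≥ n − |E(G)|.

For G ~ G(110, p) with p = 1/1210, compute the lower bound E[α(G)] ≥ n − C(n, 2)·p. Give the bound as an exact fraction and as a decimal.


E[|E(G)|] = C(110, 2)·p = 5995 · (1/1210) = 109/22.
E[α(G)] ≥ n − E[|E(G)|] = 110 − 109/22 = 2311/22.
Numerically: ≈ 105.04545.
(This is only a lower bound; the true E[α(G)] may be larger.)

E[α(G)] ≥ 2311/22 ≈ 105.04545.


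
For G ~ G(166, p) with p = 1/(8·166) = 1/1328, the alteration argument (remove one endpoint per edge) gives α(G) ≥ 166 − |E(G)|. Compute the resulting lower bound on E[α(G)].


E[|E(G)|] = C(166, 2)·p = 13695 · (1/1328) = 165/16.
E[α(G)] ≥ n − E[|E(G)|] = 166 − 165/16 = 2491/16.
Numerically: ≈ 155.68750.
(This is only a lower bound; the true E[α(G)] may be larger.)

E[α(G)] ≥ 2491/16 ≈ 155.68750.


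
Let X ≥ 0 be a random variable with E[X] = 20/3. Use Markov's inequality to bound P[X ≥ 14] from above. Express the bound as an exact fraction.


μ = E[X] = 20/3, a = 14.
Markov: P[X ≥ 14] ≤ μ/a = (20/3)/14 = 10/21.
Numerically: ≈ 0.4762.
(Since a = 14 > μ = 6.6667, the bound 10/21 is < 1 and informative.)

P[X ≥ 14] ≤ 10/21 ≈ 0.4762.


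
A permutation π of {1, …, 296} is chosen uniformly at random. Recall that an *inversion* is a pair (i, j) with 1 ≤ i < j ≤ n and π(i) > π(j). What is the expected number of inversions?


Write X = Σ X_I over the C(296, 2) = 43660 pairs i < j, with X_I the indicator of one inversion.
There are 43660 indicators.
For each fixed pair i < j, the values π(i) and π(j) are two distinct elements of {1, …, 296} in uniformly random order; by symmetry P[π(i) > π(j)] = 1/2.
By linearity: E[X] = 43660 · (1/2) = C(296, 2) · (1/2) = 43660/2 = 21830 ≈ 21830.000.

E[X] = 21830 = 21830.000.


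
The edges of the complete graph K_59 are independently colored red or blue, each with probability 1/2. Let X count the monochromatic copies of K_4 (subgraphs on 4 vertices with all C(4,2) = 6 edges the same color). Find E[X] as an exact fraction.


Let X = Σ_S X_S over the C(59, 4) = 455126 subsets S of size 4, where X_S = 1 if the K_4 on S is monochromatic.
For a fixed S, the K_4 on S has C(4, 2) = 6 edges. P[all 6 edges red] = (1/2)^6, and likewise for blue, so P[monochromatic] = 2·(1/2)^6 = 2^{1 − 6} = 1/32.
By linearity: E[X] = C(59, 4) · 2^{1 − 6} = 455126 · 1/32 = 227563/16.
Numerically: E[X] ≈ 14222.687500.

E[X] = C(59,4)·2^(1−C(4,2)) = 227563/16 ≈ 14222.687500.


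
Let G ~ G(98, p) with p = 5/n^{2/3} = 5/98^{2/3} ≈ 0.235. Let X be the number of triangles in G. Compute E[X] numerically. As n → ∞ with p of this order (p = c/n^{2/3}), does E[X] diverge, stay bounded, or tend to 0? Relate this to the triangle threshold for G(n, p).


Number of potential triangles: C(98, 3) = 152096.
Each occurs with probability p³ ≈ (0.235)³ ≈ 1.30154e-02.
By linearity: E[X] = C(98, 3)·p³ ≈ 152096 · 1.30154e-02 ≈ 1979.592.
Since α = 2/3 < 1, p = c/n^{2/3} ≫ 1/n is above the triangle threshold p ~ 1/n. Asymptotically E[X] ~ (c³/6)·n^{3(1−α)} = (5³/6)·n^{1} → ∞; triangles are abundant w.h.p.

E[X] ≈ 1979.592; in regime p = Θ(1/n^{2/3}) E[X] diverges (above the triangle threshold p ~ 1/n).


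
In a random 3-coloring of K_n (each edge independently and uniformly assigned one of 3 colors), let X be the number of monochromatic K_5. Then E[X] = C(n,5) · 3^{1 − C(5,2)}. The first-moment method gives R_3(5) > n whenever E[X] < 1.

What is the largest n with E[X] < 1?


We need C(n, 5) · 3^{1 − 10} < 1, i.e. C(n, 5) < 3^{10 − 1} = 19683.
Check values of n near the boundary:
  n = 19: C(19, 5) = 11628; 11628 < 19683? YES
  n = 20: C(20, 5) = 15504; 15504 < 19683? YES
  n = 21: C(21, 5) = 20349; 20349 < 19683? NO
  n = 22: C(22, 5) = 26334; 26334 < 19683? NO
The largest n with C(n, 5) < 19683 is n = 20 (where E[X] = 5168/6561 ≈ 0.788). Hence R_3(5) > 20, i.e. R_3(5) ≥ 21.

Largest n = 20; hence R_3(5) > 20.


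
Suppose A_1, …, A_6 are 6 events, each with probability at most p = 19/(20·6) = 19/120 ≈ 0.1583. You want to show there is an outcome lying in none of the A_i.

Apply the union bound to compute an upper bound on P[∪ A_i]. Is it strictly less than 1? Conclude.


Union bound: P[∪_{i=1}^{6} A_i] ≤ Σ_i P[A_i] ≤ 6·p = 6·(19/120) = 19/20.
Numerically: 19/20 ≈ 0.9500.
Is 19/20 < 1? YES.
Since P[∪ A_i] ≤ 19/20 < 1, the complement has P[∩ A_i^c] ≥ 1 − 19/20 = 1/20 > 0, so some outcome avoids every A_i.

6·p = 19/20 ≈ 0.9500; existence CERTIFIED by the union bound.


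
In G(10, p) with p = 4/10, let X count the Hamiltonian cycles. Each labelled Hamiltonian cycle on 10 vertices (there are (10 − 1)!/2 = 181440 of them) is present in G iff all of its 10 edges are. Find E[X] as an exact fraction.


K_10 has (10 − 1)!/2 = 181440 labelled Hamiltonian cycles.
For each such Hamiltonian cycle H, let X_H = 1 if all 10 edges of H are present in G. Then P[X_H = 1] = p^{10} = (2/5)^{10} = 1024/9765625.
Summing the indicators: E[X] = Σ_H E[X_H] = 181440 · p^{10} = 181440 · 1024/9765625 = 37158912/1953125.
Numerically: E[X] ≈ 19.03.

E[X] = 181440 · (2/5)^{10} = 37158912/1953125 ≈ 19.03.


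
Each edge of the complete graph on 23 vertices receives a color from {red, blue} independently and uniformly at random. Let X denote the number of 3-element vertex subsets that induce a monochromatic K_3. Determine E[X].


Let X = Σ_S X_S over the C(23, 3) = 1771 subsets S of size 3, where X_S = 1 if the K_3 on S is monochromatic.
For a fixed S, the K_3 on S has C(3, 2) = 3 edges. P[all 3 edges red] = (1/2)^3, and likewise for blue, so P[monochromatic] = 2·(1/2)^3 = 2^{1 − 3} = 1/4.
By linearity of expectation: E[X] = C(23, 3) · 2^{1 − 3} = 1771 · 1/4 = 1771/4.
Numerically: E[X] ≈ 442.7500.

E[X] = C(23,3)·2^(1−C(3,2)) = 1771/4 ≈ 442.7500.


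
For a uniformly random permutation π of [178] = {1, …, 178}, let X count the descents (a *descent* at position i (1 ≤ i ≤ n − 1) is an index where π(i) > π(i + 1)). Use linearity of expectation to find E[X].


Write X = Σ X_I over i = 1, …, 177, with X_I the indicator of one descent.
There are 177 indicators.
For each fixed i, the pair (π(i), π(i+1)) is a uniformly random ordered pair of distinct values from {1, …, 178}; by symmetry P[π(i) > π(i+1)] = 1/2.
By linearity: E[X] = 177 · (1/2) = (178 − 1) · (1/2) = 177/2 ≈ 88.50000.

E[X] = 177/2 = 88.50000.


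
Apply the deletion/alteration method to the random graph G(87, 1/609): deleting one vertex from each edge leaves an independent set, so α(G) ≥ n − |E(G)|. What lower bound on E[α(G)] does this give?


E[|E(G)|] = C(87, 2)·p = 3741 · (1/609) = 43/7.
E[α(G)] ≥ n − E[|E(G)|] = 87 − 43/7 = 566/7.
Numerically: ≈ 80.85714.
(This is only a lower bound; the true E[α(G)] may be larger.)

E[α(G)] ≥ 566/7 ≈ 80.85714.


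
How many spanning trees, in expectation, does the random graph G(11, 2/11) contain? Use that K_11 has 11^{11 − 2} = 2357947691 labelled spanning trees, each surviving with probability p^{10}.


K_11 has 11^{11 − 2} = 2357947691 labelled spanning trees.
For each such spanning tree H, let X_H = 1 if all 10 edges of H are present in G. Then P[X_H = 1] = p^{10} = (2/11)^{10} = 1024/25937424601.
By linearity of expectation: E[X] = Σ_H E[X_H] = 2357947691 · p^{10} = 2357947691 · 1024/25937424601 = 1024/11.
Numerically: E[X] ≈ 93.09.

E[X] = 2357947691 · (2/11)^{10} = 1024/11 ≈ 93.09.


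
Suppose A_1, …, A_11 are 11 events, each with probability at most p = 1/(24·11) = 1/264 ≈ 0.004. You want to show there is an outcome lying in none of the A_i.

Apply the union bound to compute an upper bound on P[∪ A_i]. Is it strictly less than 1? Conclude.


Union bound: P[∪_{i=1}^{11} A_i] ≤ Σ_i P[A_i] ≤ 11·p = 11·(1/264) = 1/24.
Numerically: 1/24 ≈ 0.042.
Is 1/24 < 1? YES.
Since P[∪ A_i] ≤ 1/24 < 1, the complement has P[∩ A_i^c] ≥ 1 − 1/24 = 23/24 > 0, so some outcome avoids every A_i.

11·p = 1/24 ≈ 0.042; existence CERTIFIED by the union bound.


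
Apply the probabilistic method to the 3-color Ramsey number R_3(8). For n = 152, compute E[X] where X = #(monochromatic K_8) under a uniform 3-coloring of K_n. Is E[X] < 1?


E[X] = C(152, 8) · 3^{1 − 28} = 5859727868575 · 3^{−27} = 5859727868575/7625597484987.
As a reduced fraction: E[X] = 5859727868575/7625597484987 ≈ 0.7684287.
Is E[X] < 1? YES.
Since E[X] < 1, there exists a 3-coloring of K_{152} with no monochromatic K_8; hence R_3(8) > 152.

E[X] = 5859727868575/7625597484987 ≈ 0.7684287; E[X] < 1, so R_3(8) > 152.


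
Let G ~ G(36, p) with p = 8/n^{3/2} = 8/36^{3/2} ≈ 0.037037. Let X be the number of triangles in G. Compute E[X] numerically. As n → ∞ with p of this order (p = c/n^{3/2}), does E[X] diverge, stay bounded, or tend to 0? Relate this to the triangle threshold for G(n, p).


Number of potential triangles: C(36, 3) = 7140.
Each occurs with probability p³ ≈ (0.037037)³ ≈ 5.08052634e-05.
By linearity: E[X] = C(36, 3)·p³ ≈ 7140 · 5.08052634e-05 ≈ 0.362750.
Since α = 3/2 > 1, p = c/n^{3/2} = o(1/n) is below the triangle threshold p ~ 1/n. Asymptotically E[X] ~ (c³/6)·n^{3(1−α)} = (8³/6)·n^{-1.5} → 0, so by Markov's inequality G has no triangles w.h.p.

E[X] ≈ 0.362750; in regime p = Θ(1/n^{3/2}) E[X] tends to 0 (below the triangle threshold p ~ 1/n).


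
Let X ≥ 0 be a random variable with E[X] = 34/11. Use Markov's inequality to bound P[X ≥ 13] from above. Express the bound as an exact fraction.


μ = E[X] = 34/11, a = 13.
Markov: P[X ≥ 13] ≤ μ/a = (34/11)/13 = 34/143.
Numerically: ≈ 0.2378.
(Since a = 13 > μ = 3.0909, the bound 34/143 is < 1 and informative.)

P[X ≥ 13] ≤ 34/143 ≈ 0.2378.


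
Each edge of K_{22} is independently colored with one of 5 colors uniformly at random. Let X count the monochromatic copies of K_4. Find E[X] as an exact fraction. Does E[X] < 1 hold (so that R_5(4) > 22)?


E[X] = C(22, 4) · 5^{1 − 6} = 7315 · 5^{−5} = 7315/3125.
As a reduced fraction: E[X] = 1463/625 ≈ 2.34080.
Is E[X] < 1? NO.
Since E[X] ≥ 1, the first-moment bound is inconclusive at n = 22; it does NOT by itself certify R_5(4) > 22.

E[X] = 1463/625 ≈ 2.34080; E[X] ≥ 1; first-moment method inconclusive here.


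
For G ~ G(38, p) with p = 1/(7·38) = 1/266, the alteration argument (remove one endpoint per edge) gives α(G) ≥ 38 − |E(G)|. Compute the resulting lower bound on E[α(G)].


E[|E(G)|] = C(38, 2)·p = 703 · (1/266) = 37/14.
E[α(G)] ≥ n − E[|E(G)|] = 38 − 37/14 = 495/14.
Numerically: ≈ 35.357143.
(This is only a lower bound; the true E[α(G)] may be larger.)

E[α(G)] ≥ 495/14 ≈ 35.357143.


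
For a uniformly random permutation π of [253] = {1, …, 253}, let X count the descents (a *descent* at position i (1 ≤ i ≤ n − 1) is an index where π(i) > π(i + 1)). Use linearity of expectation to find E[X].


Write X = Σ X_I over i = 1, …, 252, with X_I the indicator of one descent.
There are 252 indicators.
For each fixed i, the pair (π(i), π(i+1)) is a uniformly random ordered pair of distinct values from {1, …, 253}; by symmetry P[π(i) > π(i+1)] = 1/2.
By linearity: E[X] = 252 · (1/2) = (253 − 1) · (1/2) = 126 ≈ 126.0000.

E[X] = 126 = 126.0000.


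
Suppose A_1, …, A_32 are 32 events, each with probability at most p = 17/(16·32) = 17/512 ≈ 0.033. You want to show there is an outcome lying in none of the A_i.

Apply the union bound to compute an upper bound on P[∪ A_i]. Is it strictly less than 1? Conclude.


Union bound: P[∪_{i=1}^{32} A_i] ≤ Σ_i P[A_i] ≤ 32·p = 32·(17/512) = 17/16.
Numerically: 17/16 ≈ 1.062.
Is 17/16 < 1? NO.
Since the bound 17/16 is ≥ 1, the union bound is uninformative here; it does NOT by itself certify existence.

32·p = 17/16 ≈ 1.062; existence NOT certified by the union bound.


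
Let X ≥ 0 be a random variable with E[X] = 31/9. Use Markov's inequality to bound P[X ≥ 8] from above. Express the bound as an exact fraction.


μ = E[X] = 31/9, a = 8.
Markov: P[X ≥ 8] ≤ μ/a = (31/9)/8 = 31/72.
Numerically: ≈ 0.430556.
(Since a = 8 > μ = 3.444444, the bound 31/72 is < 1 and informative.)

P[X ≥ 8] ≤ 31/72 ≈ 0.430556.


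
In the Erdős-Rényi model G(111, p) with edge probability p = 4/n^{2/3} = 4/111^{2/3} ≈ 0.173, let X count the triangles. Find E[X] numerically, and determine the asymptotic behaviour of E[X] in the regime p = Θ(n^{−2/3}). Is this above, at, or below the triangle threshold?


Number of potential triangles: C(111, 3) = 221815.
Each occurs with probability p³ ≈ (0.173)³ ≈ 5.19438e-03.
By linearity: E[X] = C(111, 3)·p³ ≈ 221815 · 5.19438e-03 ≈ 1152.192.
Since α = 2/3 < 1, p = c/n^{2/3} ≫ 1/n is above the triangle threshold p ~ 1/n. Asymptotically E[X] ~ (c³/6)·n^{3(1−α)} = (4³/6)·n^{1} → ∞; triangles are abundant w.h.p.

E[X] ≈ 1152.192; in regime p = Θ(1/n^{2/3}) E[X] diverges (above the triangle threshold p ~ 1/n).


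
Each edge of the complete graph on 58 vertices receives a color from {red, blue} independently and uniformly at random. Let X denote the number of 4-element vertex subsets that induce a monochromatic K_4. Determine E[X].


Let X = Σ_S X_S over the C(58, 4) = 424270 subsets S of size 4, where X_S = 1 if the K_4 on S is monochromatic.
For a fixed S, the K_4 on S has C(4, 2) = 6 edges. P[all 6 edges red] = (1/2)^6, and likewise for blue, so P[monochromatic] = 2·(1/2)^6 = 2^{1 − 6} = 1/32.
By linearity: E[X] = C(58, 4) · 2^{1 − 6} = 424270 · 1/32 = 212135/16.
Numerically: E[X] ≈ 13258.438.

E[X] = C(58,4)·2^(1−C(4,2)) = 212135/16 ≈ 13258.438.


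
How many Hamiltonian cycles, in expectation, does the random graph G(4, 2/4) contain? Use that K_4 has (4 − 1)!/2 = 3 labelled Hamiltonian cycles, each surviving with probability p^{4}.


K_4 has (4 − 1)!/2 = 3 labelled Hamiltonian cycles.
For each such Hamiltonian cycle H, let X_H = 1 if all 4 edges of H are present in G. Then P[X_H = 1] = p^{4} = (1/2)^{4} = 1/16.
By linearity: E[X] = Σ_H E[X_H] = 3 · p^{4} = 3 · 1/16 = 3/16.
Numerically: E[X] ≈ 0.1875.

E[X] = 3 · (1/2)^{4} = 3/16 ≈ 0.1875.


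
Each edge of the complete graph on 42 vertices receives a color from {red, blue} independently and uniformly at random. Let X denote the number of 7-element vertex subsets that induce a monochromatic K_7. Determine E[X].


Let X = Σ_S X_S over the C(42, 7) = 26978328 subsets S of size 7, where X_S = 1 if the K_7 on S is monochromatic.
For a fixed S, the K_7 on S has C(7, 2) = 21 edges. P[all 21 edges red] = (1/2)^21, and likewise for blue, so P[monochromatic] = 2·(1/2)^21 = 2^{1 − 21} = 1/1048576.
Summing: E[X] = C(42, 7) · 2^{1 − 21} = 26978328 · 1/1048576 = 3372291/131072.
Numerically: E[X] ≈ 25.72854.

E[X] = C(42,7)·2^(1−C(7,2)) = 3372291/131072 ≈ 25.72854.


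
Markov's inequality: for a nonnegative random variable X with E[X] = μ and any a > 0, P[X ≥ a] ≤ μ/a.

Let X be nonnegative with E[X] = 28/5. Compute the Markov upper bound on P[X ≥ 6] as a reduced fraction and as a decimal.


μ = E[X] = 28/5, a = 6.
Markov: P[X ≥ 6] ≤ μ/a = (28/5)/6 = 14/15.
Numerically: ≈ 0.93333.
(Since a = 6 > μ = 5.60000, the bound 14/15 is < 1 and informative.)

P[X ≥ 6] ≤ 14/15 ≈ 0.93333.


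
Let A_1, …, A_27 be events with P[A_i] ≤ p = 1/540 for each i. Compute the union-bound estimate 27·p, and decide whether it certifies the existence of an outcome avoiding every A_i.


Union bound: P[∪_{i=1}^{27} A_i] ≤ Σ_i P[A_i] ≤ 27·p = 27·(1/540) = 1/20.
Numerically: 1/20 ≈ 0.0500.
Is 1/20 < 1? YES.
Since P[∪ A_i] ≤ 1/20 < 1, the complement has P[∩ A_i^c] ≥ 1 − 1/20 = 19/20 > 0, so some outcome avoids every A_i.

27·p = 1/20 ≈ 0.0500; existence CERTIFIED by the union bound.


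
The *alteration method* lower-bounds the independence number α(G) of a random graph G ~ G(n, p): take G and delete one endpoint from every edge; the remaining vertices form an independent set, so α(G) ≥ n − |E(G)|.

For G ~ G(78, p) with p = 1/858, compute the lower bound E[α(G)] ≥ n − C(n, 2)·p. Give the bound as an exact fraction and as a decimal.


E[|E(G)|] = C(78, 2)·p = 3003 · (1/858) = 7/2.
E[α(G)] ≥ n − E[|E(G)|] = 78 − 7/2 = 149/2.
Numerically: ≈ 74.50000.
(This is only a lower bound; the true E[α(G)] may be larger.)

E[α(G)] ≥ 149/2 ≈ 74.50000.


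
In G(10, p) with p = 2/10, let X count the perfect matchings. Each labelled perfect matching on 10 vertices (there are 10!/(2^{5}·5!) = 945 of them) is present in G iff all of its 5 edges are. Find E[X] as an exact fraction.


K_10 has 10!/(2^{5}·5!) = 945 labelled perfect matchings.
For each such perfect matching H, let X_H = 1 if all 5 edges of H are present in G. Then P[X_H = 1] = p^{5} = (1/5)^{5} = 1/3125.
Summing the indicators: E[X] = Σ_H E[X_H] = 945 · p^{5} = 945 · 1/3125 = 189/625.
Numerically: E[X] ≈ 0.302.

E[X] = 945 · (1/5)^{5} = 189/625 ≈ 0.302.


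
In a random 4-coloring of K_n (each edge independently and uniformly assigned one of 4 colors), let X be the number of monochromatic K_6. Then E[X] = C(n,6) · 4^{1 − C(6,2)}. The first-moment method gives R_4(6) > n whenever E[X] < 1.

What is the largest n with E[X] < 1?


We need C(n, 6) · 4^{1 − 15} < 1, i.e. C(n, 6) < 4^{15 − 1} = 268435456.
Check values of n near the boundary:
  n = 74: C(74, 6) = 185250786; 185250786 < 268435456? YES
  n = 75: C(75, 6) = 201359550; 201359550 < 268435456? YES
  n = 76: C(76, 6) = 218618940; 218618940 < 268435456? YES
  n = 77: C(77, 6) = 237093780; 237093780 < 268435456? YES
  n = 78: C(78, 6) = 256851595; 256851595 < 268435456? YES
  n = 79: C(79, 6) = 277962685; 277962685 < 268435456? NO
  n = 80: C(80, 6) = 300500200; 300500200 < 268435456? NO
The largest n with C(n, 6) < 268435456 is n = 78 (where E[X] = 256851595/268435456 ≈ 0.9568). Hence R_4(6) > 78, i.e. R_4(6) ≥ 79.

Largest n = 78; hence R_4(6) > 78.


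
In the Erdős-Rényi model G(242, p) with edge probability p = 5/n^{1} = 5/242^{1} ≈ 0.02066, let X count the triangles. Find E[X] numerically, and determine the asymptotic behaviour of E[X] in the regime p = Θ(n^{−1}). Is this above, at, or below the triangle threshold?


Number of potential triangles: C(242, 3) = 2332880.
Each occurs with probability p³ ≈ (0.02066)³ ≈ 8.819905e-06.
By linearity: E[X] = C(242, 3)·p³ ≈ 2332880 · 8.819905e-06 ≈ 20.5758.
Here α = 1, so p = 5/n is exactly at the triangle threshold p ~ 1/n. Asymptotically E[X] → c³/6 = 5³/6 = 125/6 ≈ 20.8333, a bounded constant. In this regime the triangle count is asymptotically Poisson(c³/6).

E[X] ≈ 20.5758; in regime p = Θ(1/n^{1}) E[X] stays bounded (at the triangle threshold p ~ 1/n).


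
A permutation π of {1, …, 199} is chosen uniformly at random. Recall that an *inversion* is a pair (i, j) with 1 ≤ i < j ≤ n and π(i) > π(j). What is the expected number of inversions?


Write X = Σ X_I over the C(199, 2) = 19701 pairs i < j, with X_I the indicator of one inversion.
There are 19701 indicators.
For each fixed pair i < j, the values π(i) and π(j) are two distinct elements of {1, …, 199} in uniformly random order; by symmetry P[π(i) > π(j)] = 1/2.
By linearity: E[X] = 19701 · (1/2) = C(199, 2) · (1/2) = 19701/2 = 19701/2 ≈ 9850.500.

E[X] = 19701/2 = 9850.500.


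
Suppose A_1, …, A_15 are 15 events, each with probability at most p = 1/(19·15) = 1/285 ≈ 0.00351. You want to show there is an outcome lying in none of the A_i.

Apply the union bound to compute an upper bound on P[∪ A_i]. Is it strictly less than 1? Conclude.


Union bound: P[∪_{i=1}^{15} A_i] ≤ Σ_i P[A_i] ≤ 15·p = 15·(1/285) = 1/19.
Numerically: 1/19 ≈ 0.05263.
Is 1/19 < 1? YES.
Since P[∪ A_i] ≤ 1/19 < 1, the complement has P[∩ A_i^c] ≥ 1 − 1/19 = 18/19 > 0, so some outcome avoids every A_i.

15·p = 1/19 ≈ 0.05263; existence CERTIFIED by the union bound.


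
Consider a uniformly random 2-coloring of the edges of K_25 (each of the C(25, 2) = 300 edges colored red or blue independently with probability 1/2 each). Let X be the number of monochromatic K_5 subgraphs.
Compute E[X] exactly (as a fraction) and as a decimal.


Let X = Σ_S X_S over the C(25, 5) = 53130 subsets S of size 5, where X_S = 1 if the K_5 on S is monochromatic.
For a fixed S, the K_5 on S has C(5, 2) = 10 edges. P[all 10 edges red] = (1/2)^10, and likewise for blue, so P[monochromatic] = 2·(1/2)^10 = 2^{1 − 10} = 1/512.
Summing: E[X] = C(25, 5) · 2^{1 − 10} = 53130 · 1/512 = 26565/256.
Numerically: E[X] ≈ 103.76953.

E[X] = C(25,5)·2^(1−C(5,2)) = 26565/256 ≈ 103.76953.


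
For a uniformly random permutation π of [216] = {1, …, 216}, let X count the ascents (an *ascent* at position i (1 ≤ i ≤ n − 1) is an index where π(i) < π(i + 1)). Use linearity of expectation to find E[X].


Write X = Σ X_I over i = 1, …, 215, with X_I the indicator of one ascent.
There are 215 indicators.
For each fixed i, the pair (π(i), π(i+1)) is a uniformly random ordered pair of distinct values from {1, …, 216}; by symmetry P[π(i) < π(i+1)] = 1/2.
By linearity: E[X] = 215 · (1/2) = (216 − 1) · (1/2) = 215/2 ≈ 107.5000.

E[X] = 215/2 = 107.5000.


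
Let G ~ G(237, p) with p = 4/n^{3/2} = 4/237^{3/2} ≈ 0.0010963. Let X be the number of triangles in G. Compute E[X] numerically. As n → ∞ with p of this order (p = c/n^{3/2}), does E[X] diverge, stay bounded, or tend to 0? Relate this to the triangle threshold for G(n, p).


Number of potential triangles: C(237, 3) = 2190670.
Each occurs with probability p³ ≈ (0.0010963)³ ≈ 1.3176875e-09.
By linearity: E[X] = C(237, 3)·p³ ≈ 2190670 · 1.3176875e-09 ≈ 0.00289.
Since α = 3/2 > 1, p = c/n^{3/2} = o(1/n) is below the triangle threshold p ~ 1/n. Asymptotically E[X] ~ (c³/6)·n^{3(1−α)} = (4³/6)·n^{-1.5} → 0, so by Markov's inequality G has no triangles w.h.p.

E[X] ≈ 0.00289; in regime p = Θ(1/n^{3/2}) E[X] tends to 0 (below the triangle threshold p ~ 1/n).


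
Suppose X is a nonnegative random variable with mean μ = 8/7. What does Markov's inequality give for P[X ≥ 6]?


μ = E[X] = 8/7, a = 6.
Markov: P[X ≥ 6] ≤ μ/a = (8/7)/6 = 4/21.
Numerically: ≈ 0.190.
(Since a = 6 > μ = 1.143, the bound 4/21 is < 1 and informative.)

P[X ≥ 6] ≤ 4/21 ≈ 0.190.


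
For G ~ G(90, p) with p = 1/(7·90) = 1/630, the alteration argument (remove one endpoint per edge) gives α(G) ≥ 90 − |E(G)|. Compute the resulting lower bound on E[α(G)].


E[|E(G)|] = C(90, 2)·p = 4005 · (1/630) = 89/14.
E[α(G)] ≥ n − E[|E(G)|] = 90 − 89/14 = 1171/14.
Numerically: ≈ 83.643.
(This is only a lower bound; the true E[α(G)] may be larger.)

E[α(G)] ≥ 1171/14 ≈ 83.643.
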